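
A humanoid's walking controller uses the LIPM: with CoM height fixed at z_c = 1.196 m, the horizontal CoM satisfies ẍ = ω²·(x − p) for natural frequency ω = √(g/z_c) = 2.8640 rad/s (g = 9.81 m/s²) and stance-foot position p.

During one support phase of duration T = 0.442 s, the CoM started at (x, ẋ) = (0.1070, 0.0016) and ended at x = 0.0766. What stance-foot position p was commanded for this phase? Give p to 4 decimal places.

p = 0.1413

ωT = 2.8640·0.442 = 1.265888; cosh(ωT) = 1.914115, sinh(ωT) = 1.632126
x(T) = p + (x₀−p)·cosh(ωT) + (ẋ₀/ω)·sinh(ωT) ⇒ p·(1 − cosh) = x(T) − x₀·cosh − (ẋ₀/ω)·sinh
numerator   = 0.0766 − (0.1070)·1.914115 − (0.0016/2.8640)·1.632126 = -0.129122
denominator = 1 − 1.914115 = -0.914115
p = -0.129122 / -0.914115 = 0.1413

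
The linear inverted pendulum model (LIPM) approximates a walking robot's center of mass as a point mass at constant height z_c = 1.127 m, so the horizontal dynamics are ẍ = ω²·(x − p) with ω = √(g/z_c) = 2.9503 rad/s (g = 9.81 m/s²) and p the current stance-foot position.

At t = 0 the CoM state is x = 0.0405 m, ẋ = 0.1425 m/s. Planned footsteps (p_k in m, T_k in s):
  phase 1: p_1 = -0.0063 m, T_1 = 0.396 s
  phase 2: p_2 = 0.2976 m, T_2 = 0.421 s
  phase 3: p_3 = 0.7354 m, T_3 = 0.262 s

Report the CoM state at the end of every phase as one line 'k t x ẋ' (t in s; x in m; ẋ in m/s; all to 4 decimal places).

1 0.3960 0.1464 0.4519
2 0.8170 0.2571 0.1399
3 1.0790 0.1474 -1.0189

phase 1: p=-0.0063, T=0.396, ωT=1.168319, cosh=1.763735, sinh=1.452846; start (x,ẋ)=(0.040500, 0.142500) → end (x,ẋ)=(0.146415, 0.451932)
phase 2: p=0.2976, T=0.421, ωT=1.242076, cosh=1.875790, sinh=1.587006; start (x,ẋ)=(0.146415, 0.451932) → end (x,ẋ)=(0.257110, 0.139863)
phase 3: p=0.7354, T=0.262, ωT=0.772979, cosh=1.313922, sinh=0.852286; start (x,ẋ)=(0.257110, 0.139863) → end (x,ẋ)=(0.147368, -1.018891)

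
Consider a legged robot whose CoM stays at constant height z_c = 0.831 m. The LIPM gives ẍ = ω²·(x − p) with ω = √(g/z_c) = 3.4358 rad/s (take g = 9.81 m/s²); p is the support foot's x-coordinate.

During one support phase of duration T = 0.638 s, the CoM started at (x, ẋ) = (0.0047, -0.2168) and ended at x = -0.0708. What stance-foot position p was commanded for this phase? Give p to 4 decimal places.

ωT = 3.4358·0.638 = 2.192040; cosh(ωT) = 4.532576, sinh(ωT) = 4.420887
x(T) = p + (x₀−p)·cosh(ωT) + (ẋ₀/ω)·sinh(ωT) ⇒ p·(1 − cosh) = x(T) − x₀·cosh − (ẋ₀/ω)·sinh
numerator   = -0.0708 − (0.0047)·4.532576 − (-0.2168/3.4358)·4.420887 = 0.186856
denominator = 1 − 4.532576 = -3.532576
p = 0.186856 / -3.532576 = -0.0529

p = -0.0529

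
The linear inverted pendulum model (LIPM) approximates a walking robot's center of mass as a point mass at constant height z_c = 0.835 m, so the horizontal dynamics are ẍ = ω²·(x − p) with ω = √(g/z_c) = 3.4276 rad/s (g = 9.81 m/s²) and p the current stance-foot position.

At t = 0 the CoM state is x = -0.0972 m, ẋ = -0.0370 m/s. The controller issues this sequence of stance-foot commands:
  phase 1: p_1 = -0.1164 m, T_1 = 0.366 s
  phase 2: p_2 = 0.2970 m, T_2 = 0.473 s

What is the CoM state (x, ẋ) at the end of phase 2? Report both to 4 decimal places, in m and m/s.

x = -0.7142, ẋ = -3.1919

phase 1: p=-0.1164, T=0.366, ωT=1.254502, cosh=1.895654, sinh=1.610436; start (x,ẋ)=(-0.097200, -0.037000) → end (x,ẋ)=(-0.097388, 0.035843)
phase 2: p=0.2970, T=0.473, ωT=1.621255, cosh=2.628543, sinh=2.430892; start (x,ẋ)=(-0.097388, 0.035843) → end (x,ẋ)=(-0.714244, -3.191872)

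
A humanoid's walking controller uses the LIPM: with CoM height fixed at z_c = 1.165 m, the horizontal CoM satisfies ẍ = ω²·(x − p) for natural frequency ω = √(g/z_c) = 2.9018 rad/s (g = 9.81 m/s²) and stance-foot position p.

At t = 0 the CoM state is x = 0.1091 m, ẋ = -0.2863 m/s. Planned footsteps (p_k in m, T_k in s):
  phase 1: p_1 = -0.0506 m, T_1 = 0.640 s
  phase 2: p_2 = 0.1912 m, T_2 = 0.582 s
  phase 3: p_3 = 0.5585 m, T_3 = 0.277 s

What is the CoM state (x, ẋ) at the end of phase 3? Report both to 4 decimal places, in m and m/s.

x = 0.9597, ẋ = 1.6895

phase 1: p=-0.0506, T=0.640, ωT=1.857152, cosh=3.280792, sinh=3.124676; start (x,ẋ)=(0.109100, -0.286300) → end (x,ẋ)=(0.165053, 0.508738)
phase 2: p=0.1912, T=0.582, ωT=1.688848, cosh=2.798986, sinh=2.614253; start (x,ẋ)=(0.165053, 0.508738) → end (x,ẋ)=(0.576341, 1.225599)
phase 3: p=0.5585, T=0.277, ωT=0.803799, cosh=1.340818, sinh=0.893193; start (x,ẋ)=(0.576341, 1.225599) → end (x,ẋ)=(0.959669, 1.689547)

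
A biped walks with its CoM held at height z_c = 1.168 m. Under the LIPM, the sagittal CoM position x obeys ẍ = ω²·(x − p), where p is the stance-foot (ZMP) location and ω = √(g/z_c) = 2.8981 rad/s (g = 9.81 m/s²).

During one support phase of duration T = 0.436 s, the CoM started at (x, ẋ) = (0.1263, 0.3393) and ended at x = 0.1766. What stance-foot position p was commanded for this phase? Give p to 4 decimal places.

ωT = 2.8981·0.436 = 1.263572; cosh(ωT) = 1.910339, sinh(ωT) = 1.627696
x(T) = p + (x₀−p)·cosh(ωT) + (ẋ₀/ω)·sinh(ωT) ⇒ p·(1 − cosh) = x(T) − x₀·cosh − (ẋ₀/ω)·sinh
numerator   = 0.1766 − (0.1263)·1.910339 − (0.3393/2.8981)·1.627696 = -0.255241
denominator = 1 − 1.910339 = -0.910339
p = -0.255241 / -0.910339 = 0.2804

p = 0.2804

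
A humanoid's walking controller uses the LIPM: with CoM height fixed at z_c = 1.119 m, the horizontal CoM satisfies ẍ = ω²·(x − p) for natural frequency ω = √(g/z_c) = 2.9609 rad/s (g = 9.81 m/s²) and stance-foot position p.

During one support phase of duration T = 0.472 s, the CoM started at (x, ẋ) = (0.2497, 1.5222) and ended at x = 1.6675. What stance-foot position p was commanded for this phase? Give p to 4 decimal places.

p = -0.1355

ωT = 2.9609·0.472 = 1.397545; cosh(ωT) = 2.146230, sinh(ωT) = 1.899026
x(T) = p + (x₀−p)·cosh(ωT) + (ẋ₀/ω)·sinh(ωT) ⇒ p·(1 − cosh) = x(T) − x₀·cosh − (ẋ₀/ω)·sinh
numerator   = 1.6675 − (0.2497)·2.146230 − (1.5222/2.9609)·1.899026 = 0.155296
denominator = 1 − 2.146230 = -1.146230
p = 0.155296 / -1.146230 = -0.1355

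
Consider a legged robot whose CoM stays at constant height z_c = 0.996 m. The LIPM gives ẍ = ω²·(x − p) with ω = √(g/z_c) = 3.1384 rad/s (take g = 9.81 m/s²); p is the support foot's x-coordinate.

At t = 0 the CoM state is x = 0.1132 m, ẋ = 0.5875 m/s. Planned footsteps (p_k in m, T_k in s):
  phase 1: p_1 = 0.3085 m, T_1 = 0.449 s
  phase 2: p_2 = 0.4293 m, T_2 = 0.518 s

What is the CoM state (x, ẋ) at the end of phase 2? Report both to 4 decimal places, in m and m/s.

phase 1: p=0.3085, T=0.449, ωT=1.409142, cosh=2.168397, sinh=1.924044; start (x,ẋ)=(0.113200, 0.587500) → end (x,ẋ)=(0.245188, 0.094630)
phase 2: p=0.4293, T=0.518, ωT=1.625691, cosh=2.639353, sinh=2.442577; start (x,ẋ)=(0.245188, 0.094630) → end (x,ẋ)=(0.017012, -1.161602)

x = 0.0170, ẋ = -1.1616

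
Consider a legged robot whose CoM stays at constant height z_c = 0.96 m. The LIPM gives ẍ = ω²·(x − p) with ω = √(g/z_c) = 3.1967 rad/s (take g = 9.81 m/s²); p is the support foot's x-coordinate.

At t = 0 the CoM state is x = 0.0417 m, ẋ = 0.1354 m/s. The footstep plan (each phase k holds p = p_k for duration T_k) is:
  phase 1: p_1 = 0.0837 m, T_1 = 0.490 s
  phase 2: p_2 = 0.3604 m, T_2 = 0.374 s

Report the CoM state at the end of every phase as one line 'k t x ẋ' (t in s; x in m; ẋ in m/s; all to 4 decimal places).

1 0.4900 0.0757 0.0309
2 0.8640 -0.1386 -1.3105

phase 1: p=0.0837, T=0.490, ωT=1.566383, cosh=2.499046, sinh=2.290247; start (x,ẋ)=(0.041700, 0.135400) → end (x,ẋ)=(0.075746, 0.030879)
phase 2: p=0.3604, T=0.374, ωT=1.195566, cosh=1.803980, sinh=1.501447; start (x,ẋ)=(0.075746, 0.030879) → end (x,ẋ)=(-0.138606, -1.310541)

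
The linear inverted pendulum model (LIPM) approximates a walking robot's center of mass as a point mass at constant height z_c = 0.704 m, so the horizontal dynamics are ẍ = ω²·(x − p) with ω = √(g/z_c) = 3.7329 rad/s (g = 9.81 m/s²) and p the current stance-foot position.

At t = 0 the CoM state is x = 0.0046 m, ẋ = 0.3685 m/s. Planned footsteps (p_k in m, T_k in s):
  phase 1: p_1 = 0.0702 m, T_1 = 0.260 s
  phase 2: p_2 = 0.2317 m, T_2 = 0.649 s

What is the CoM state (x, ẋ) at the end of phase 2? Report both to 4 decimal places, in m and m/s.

phase 1: p=0.0702, T=0.260, ωT=0.970554, cosh=1.509140, sinh=1.130267; start (x,ẋ)=(0.004600, 0.368500) → end (x,ẋ)=(0.082777, 0.279340)
phase 2: p=0.2317, T=0.649, ωT=2.422652, cosh=5.682205, sinh=5.593519; start (x,ẋ)=(0.082777, 0.279340) → end (x,ẋ)=(-0.195938, -1.522256)

x = -0.1959, ẋ = -1.5223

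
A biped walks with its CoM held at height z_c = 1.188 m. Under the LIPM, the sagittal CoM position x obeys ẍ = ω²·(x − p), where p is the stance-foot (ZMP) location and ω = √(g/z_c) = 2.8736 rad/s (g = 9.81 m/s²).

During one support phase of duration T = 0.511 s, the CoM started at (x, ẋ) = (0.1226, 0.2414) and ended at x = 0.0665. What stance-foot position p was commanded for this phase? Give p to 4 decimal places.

p = 0.3005

ωT = 2.8736·0.511 = 1.468410; cosh(ωT) = 2.286308, sinh(ωT) = 2.056016
x(T) = p + (x₀−p)·cosh(ωT) + (ẋ₀/ω)·sinh(ωT) ⇒ p·(1 − cosh) = x(T) − x₀·cosh − (ẋ₀/ω)·sinh
numerator   = 0.0665 − (0.1226)·2.286308 − (0.2414/2.8736)·2.056016 = -0.386519
denominator = 1 − 2.286308 = -1.286308
p = -0.386519 / -1.286308 = 0.3005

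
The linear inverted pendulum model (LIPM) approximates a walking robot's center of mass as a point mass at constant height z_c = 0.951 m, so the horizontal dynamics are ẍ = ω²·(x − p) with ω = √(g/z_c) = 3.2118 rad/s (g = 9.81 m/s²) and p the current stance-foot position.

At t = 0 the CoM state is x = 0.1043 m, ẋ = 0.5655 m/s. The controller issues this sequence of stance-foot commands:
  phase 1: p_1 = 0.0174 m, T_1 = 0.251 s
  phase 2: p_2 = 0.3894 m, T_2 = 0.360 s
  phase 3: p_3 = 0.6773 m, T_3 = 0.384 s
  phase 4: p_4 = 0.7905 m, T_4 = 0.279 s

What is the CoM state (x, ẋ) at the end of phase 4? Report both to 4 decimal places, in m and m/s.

x = 2.2914, ẋ = 5.1283

phase 1: p=0.0174, T=0.251, ωT=0.806162, cosh=1.342933, sinh=0.896364; start (x,ẋ)=(0.104300, 0.565500) → end (x,ẋ)=(0.291923, 1.009608)
phase 2: p=0.3894, T=0.360, ωT=1.156248, cosh=1.746326, sinh=1.431661; start (x,ẋ)=(0.291923, 1.009608) → end (x,ẋ)=(0.669207, 1.314887)
phase 3: p=0.6773, T=0.384, ωT=1.233331, cosh=1.861983, sinh=1.570662; start (x,ẋ)=(0.669207, 1.314887) → end (x,ẋ)=(1.305249, 2.407471)
phase 4: p=0.7905, T=0.279, ωT=0.896092, cosh=1.429086, sinh=1.020924; start (x,ẋ)=(1.305249, 2.407471) → end (x,ẋ)=(2.291375, 5.128345)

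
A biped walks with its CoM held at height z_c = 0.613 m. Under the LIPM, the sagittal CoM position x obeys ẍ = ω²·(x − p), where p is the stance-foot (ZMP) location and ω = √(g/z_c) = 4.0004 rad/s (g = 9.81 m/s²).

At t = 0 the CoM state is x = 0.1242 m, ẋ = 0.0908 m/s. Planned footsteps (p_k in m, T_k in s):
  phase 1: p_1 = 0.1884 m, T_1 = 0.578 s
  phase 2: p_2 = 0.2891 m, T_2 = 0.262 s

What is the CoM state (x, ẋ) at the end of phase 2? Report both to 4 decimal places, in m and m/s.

x = -0.4713, ẋ = -2.8885

phase 1: p=0.1884, T=0.578, ωT=2.312231, cosh=5.097984, sinh=4.998944; start (x,ẋ)=(0.124200, 0.090800) → end (x,ẋ)=(-0.025426, -0.820960)
phase 2: p=0.2891, T=0.262, ωT=1.048105, cosh=1.601421, sinh=1.250819; start (x,ẋ)=(-0.025426, -0.820960) → end (x,ẋ)=(-0.471281, -2.888521)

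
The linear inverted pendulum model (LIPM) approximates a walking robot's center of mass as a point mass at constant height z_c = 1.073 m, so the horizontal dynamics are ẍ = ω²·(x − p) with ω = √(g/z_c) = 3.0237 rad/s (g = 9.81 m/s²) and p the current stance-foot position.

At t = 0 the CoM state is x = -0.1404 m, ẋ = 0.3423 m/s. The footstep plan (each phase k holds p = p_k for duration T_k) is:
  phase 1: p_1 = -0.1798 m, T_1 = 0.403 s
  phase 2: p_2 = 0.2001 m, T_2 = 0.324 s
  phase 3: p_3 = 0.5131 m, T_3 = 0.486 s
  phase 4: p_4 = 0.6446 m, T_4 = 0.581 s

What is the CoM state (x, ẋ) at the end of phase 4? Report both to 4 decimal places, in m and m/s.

phase 1: p=-0.1798, T=0.403, ωT=1.218551, cosh=1.838971, sinh=1.543313; start (x,ẋ)=(-0.140400, 0.342300) → end (x,ẋ)=(0.067367, 0.813340)
phase 2: p=0.2001, T=0.324, ωT=0.979679, cosh=1.519516, sinh=1.144084; start (x,ẋ)=(0.067367, 0.813340) → end (x,ẋ)=(0.306156, 0.776712)
phase 3: p=0.5131, T=0.486, ωT=1.469518, cosh=2.288588, sinh=2.058552; start (x,ẋ)=(0.306156, 0.776712) → end (x,ẋ)=(0.568280, 0.489463)
phase 4: p=0.6446, T=0.581, ωT=1.756770, cosh=2.983147, sinh=2.810545; start (x,ẋ)=(0.568280, 0.489463) → end (x,ẋ)=(0.871885, 0.811555)

x = 0.8719, ẋ = 0.8116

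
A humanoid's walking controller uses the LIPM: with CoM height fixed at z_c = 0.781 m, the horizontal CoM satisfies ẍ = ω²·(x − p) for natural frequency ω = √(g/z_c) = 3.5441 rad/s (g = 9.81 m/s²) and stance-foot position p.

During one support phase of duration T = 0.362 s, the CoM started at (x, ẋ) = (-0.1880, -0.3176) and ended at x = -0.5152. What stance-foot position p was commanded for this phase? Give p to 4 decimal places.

ωT = 3.5441·0.362 = 1.282964; cosh(ωT) = 1.942266, sinh(ωT) = 1.665051
x(T) = p + (x₀−p)·cosh(ωT) + (ẋ₀/ω)·sinh(ωT) ⇒ p·(1 − cosh) = x(T) − x₀·cosh − (ẋ₀/ω)·sinh
numerator   = -0.5152 − (-0.1880)·1.942266 − (-0.3176/3.5441)·1.665051 = -0.000843
denominator = 1 − 1.942266 = -0.942266
p = -0.000843 / -0.942266 = 0.0009

p = 0.0009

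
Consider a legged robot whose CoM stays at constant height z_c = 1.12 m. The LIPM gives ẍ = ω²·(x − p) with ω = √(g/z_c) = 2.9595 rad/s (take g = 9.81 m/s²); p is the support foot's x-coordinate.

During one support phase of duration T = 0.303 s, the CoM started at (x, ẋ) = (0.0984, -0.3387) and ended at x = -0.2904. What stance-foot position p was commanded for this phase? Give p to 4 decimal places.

p = 0.7310

ωT = 2.9595·0.303 = 0.896728; cosh(ωT) = 1.429736, sinh(ωT) = 1.021834
x(T) = p + (x₀−p)·cosh(ωT) + (ẋ₀/ω)·sinh(ωT) ⇒ p·(1 − cosh) = x(T) − x₀·cosh − (ẋ₀/ω)·sinh
numerator   = -0.2904 − (0.0984)·1.429736 − (-0.3387/2.9595)·1.021834 = -0.314142
denominator = 1 − 1.429736 = -0.429736
p = -0.314142 / -0.429736 = 0.7310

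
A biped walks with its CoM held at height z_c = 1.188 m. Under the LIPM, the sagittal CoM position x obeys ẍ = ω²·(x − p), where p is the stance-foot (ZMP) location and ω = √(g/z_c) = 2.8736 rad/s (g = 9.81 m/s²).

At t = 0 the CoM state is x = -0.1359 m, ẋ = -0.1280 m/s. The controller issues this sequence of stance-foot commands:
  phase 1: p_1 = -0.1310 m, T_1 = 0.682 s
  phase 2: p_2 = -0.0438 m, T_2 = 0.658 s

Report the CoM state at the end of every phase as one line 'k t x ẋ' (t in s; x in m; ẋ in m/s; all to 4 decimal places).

1 0.6820 -0.3037 -0.5123
2 1.3400 -1.5013 -4.1528

phase 1: p=-0.1310, T=0.682, ωT=1.959795, cosh=3.619380, sinh=3.478493; start (x,ẋ)=(-0.135900, -0.128000) → end (x,ẋ)=(-0.303679, -0.512260)
phase 2: p=-0.0438, T=0.658, ωT=1.890829, cosh=3.387902, sinh=3.236955; start (x,ẋ)=(-0.303679, -0.512260) → end (x,ẋ)=(-1.501278, -4.152807)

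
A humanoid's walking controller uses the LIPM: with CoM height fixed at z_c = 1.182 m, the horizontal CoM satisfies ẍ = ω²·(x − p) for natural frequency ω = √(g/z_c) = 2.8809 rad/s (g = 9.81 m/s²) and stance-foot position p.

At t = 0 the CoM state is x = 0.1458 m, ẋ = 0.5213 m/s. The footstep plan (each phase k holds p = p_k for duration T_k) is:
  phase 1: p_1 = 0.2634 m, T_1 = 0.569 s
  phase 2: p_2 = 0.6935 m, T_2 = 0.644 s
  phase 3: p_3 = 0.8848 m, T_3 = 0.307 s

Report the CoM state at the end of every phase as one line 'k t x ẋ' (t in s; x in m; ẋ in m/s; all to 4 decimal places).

1 0.5690 0.3976 0.5535
2 1.2130 0.3236 -0.8457
3 1.5200 -0.2054 -2.8224

phase 1: p=0.2634, T=0.569, ωT=1.639232, cosh=2.672671, sinh=2.478542; start (x,ẋ)=(0.145800, 0.521300) → end (x,ẋ)=(0.397587, 0.553549)
phase 2: p=0.6935, T=0.644, ωT=1.855300, cosh=3.275010, sinh=3.118604; start (x,ẋ)=(0.397587, 0.553549) → end (x,ẋ)=(0.323604, -0.845719)
phase 3: p=0.8848, T=0.307, ωT=0.884436, cosh=1.417283, sinh=1.004336; start (x,ẋ)=(0.323604, -0.845719) → end (x,ẋ)=(-0.205407, -2.822383)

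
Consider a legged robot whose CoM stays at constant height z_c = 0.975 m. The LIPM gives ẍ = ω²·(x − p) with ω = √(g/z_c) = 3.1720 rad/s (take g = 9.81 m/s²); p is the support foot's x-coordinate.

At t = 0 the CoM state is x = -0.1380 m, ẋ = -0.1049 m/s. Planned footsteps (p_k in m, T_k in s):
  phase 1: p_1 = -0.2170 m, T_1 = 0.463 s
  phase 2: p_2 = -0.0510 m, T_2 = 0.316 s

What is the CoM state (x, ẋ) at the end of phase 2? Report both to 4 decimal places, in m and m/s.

x = -0.0311, ẋ = 0.2263

phase 1: p=-0.2170, T=0.463, ωT=1.468636, cosh=2.286773, sinh=2.056534; start (x,ẋ)=(-0.138000, -0.104900) → end (x,ẋ)=(-0.104356, 0.275460)
phase 2: p=-0.0510, T=0.316, ωT=1.002352, cosh=1.545849, sinh=1.178834; start (x,ẋ)=(-0.104356, 0.275460) → end (x,ẋ)=(-0.031109, 0.226309)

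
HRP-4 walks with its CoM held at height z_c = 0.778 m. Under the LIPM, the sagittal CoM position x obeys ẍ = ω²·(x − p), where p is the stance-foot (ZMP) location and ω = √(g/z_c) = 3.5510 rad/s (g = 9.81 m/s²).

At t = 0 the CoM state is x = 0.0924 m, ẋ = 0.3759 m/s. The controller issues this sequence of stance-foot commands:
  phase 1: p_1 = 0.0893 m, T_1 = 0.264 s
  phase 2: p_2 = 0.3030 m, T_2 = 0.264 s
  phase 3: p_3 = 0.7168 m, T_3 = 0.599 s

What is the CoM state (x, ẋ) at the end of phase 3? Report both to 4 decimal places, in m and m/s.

x = -0.3585, ẋ = -3.6012

phase 1: p=0.0893, T=0.264, ωT=0.937464, cosh=1.472559, sinh=1.080939; start (x,ẋ)=(0.092400, 0.375900) → end (x,ẋ)=(0.208290, 0.565434)
phase 2: p=0.3030, T=0.264, ωT=0.937464, cosh=1.472559, sinh=1.080939; start (x,ẋ)=(0.208290, 0.565434) → end (x,ẋ)=(0.335655, 0.469100)
phase 3: p=0.7168, T=0.599, ωT=2.127049, cosh=4.254630, sinh=4.135441; start (x,ẋ)=(0.335655, 0.469100) → end (x,ẋ)=(-0.358524, -3.601250)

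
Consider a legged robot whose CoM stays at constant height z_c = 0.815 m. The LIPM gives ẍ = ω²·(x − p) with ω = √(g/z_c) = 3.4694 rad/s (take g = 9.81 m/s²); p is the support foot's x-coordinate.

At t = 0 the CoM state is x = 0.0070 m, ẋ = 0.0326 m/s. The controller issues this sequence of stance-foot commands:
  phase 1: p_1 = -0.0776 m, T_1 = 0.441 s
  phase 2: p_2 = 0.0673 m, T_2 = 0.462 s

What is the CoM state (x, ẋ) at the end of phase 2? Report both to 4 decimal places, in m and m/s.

phase 1: p=-0.0776, T=0.441, ωT=1.530005, cosh=2.417368, sinh=2.200834; start (x,ẋ)=(0.007000, 0.032600) → end (x,ẋ)=(0.147589, 0.724776)
phase 2: p=0.0673, T=0.462, ωT=1.602863, cosh=2.584276, sinh=2.382956; start (x,ẋ)=(0.147589, 0.724776) → end (x,ẋ)=(0.772602, 2.536807)

x = 0.7726, ẋ = 2.5368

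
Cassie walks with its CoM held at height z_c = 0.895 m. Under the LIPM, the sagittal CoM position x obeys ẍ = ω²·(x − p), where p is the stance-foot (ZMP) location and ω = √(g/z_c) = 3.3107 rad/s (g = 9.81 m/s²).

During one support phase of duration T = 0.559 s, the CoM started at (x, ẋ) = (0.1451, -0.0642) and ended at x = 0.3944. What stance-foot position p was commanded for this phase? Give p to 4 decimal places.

ωT = 3.3107·0.559 = 1.850681; cosh(ωT) = 3.260642, sinh(ωT) = 3.103512
x(T) = p + (x₀−p)·cosh(ωT) + (ẋ₀/ω)·sinh(ωT) ⇒ p·(1 − cosh) = x(T) − x₀·cosh − (ẋ₀/ω)·sinh
numerator   = 0.3944 − (0.1451)·3.260642 − (-0.0642/3.3107)·3.103512 = -0.018537
denominator = 1 − 3.260642 = -2.260642
p = -0.018537 / -2.260642 = 0.0082

p = 0.0082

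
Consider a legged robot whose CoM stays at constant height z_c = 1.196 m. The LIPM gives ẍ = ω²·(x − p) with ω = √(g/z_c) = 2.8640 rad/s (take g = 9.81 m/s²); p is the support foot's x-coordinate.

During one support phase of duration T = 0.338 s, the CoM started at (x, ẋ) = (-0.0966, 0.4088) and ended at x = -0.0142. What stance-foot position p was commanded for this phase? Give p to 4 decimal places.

p = 0.0582

ωT = 2.8640·0.338 = 0.968032; cosh(ωT) = 1.506294, sinh(ωT) = 1.126464
x(T) = p + (x₀−p)·cosh(ωT) + (ẋ₀/ω)·sinh(ωT) ⇒ p·(1 − cosh) = x(T) − x₀·cosh − (ẋ₀/ω)·sinh
numerator   = -0.0142 − (-0.0966)·1.506294 − (0.4088/2.8640)·1.126464 = -0.029481
denominator = 1 − 1.506294 = -0.506294
p = -0.029481 / -0.506294 = 0.0582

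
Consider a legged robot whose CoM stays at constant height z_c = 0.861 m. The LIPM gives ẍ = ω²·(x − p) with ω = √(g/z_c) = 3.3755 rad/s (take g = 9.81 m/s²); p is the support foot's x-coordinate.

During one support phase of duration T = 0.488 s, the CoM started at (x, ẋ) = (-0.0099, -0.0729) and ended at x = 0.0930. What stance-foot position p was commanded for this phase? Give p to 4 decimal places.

p = -0.1026

ωT = 3.3755·0.488 = 1.647244; cosh(ωT) = 2.692615, sinh(ωT) = 2.500035
x(T) = p + (x₀−p)·cosh(ωT) + (ẋ₀/ω)·sinh(ωT) ⇒ p·(1 − cosh) = x(T) − x₀·cosh − (ẋ₀/ω)·sinh
numerator   = 0.0930 − (-0.0099)·2.692615 − (-0.0729/3.3755)·2.500035 = 0.173650
denominator = 1 − 2.692615 = -1.692615
p = 0.173650 / -1.692615 = -0.1026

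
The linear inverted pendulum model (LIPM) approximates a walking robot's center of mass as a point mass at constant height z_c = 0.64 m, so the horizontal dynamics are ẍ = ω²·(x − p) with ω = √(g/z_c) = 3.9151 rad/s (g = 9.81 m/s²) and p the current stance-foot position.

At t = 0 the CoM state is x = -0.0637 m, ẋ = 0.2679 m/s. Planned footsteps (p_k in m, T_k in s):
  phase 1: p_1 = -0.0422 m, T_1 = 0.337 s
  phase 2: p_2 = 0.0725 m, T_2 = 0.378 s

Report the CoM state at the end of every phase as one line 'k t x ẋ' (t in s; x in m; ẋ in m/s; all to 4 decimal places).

phase 1: p=-0.0422, T=0.337, ωT=1.319389, cosh=2.004216, sinh=1.736918; start (x,ẋ)=(-0.063700, 0.267900) → end (x,ẋ)=(0.033562, 0.390725)
phase 2: p=0.0725, T=0.378, ωT=1.479908, cosh=2.310100, sinh=2.082441; start (x,ẋ)=(0.033562, 0.390725) → end (x,ẋ)=(0.190376, 0.585154)

1 0.3370 0.0336 0.3907
2 0.7150 0.1904 0.5852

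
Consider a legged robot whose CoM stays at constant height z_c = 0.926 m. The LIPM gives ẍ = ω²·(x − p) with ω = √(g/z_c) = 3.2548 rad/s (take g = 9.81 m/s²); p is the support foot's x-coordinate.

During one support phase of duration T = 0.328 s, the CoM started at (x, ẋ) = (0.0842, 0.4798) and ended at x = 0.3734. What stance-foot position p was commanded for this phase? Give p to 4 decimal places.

ωT = 3.2548·0.328 = 1.067574; cosh(ωT) = 1.626079, sinh(ωT) = 1.282237
x(T) = p + (x₀−p)·cosh(ωT) + (ẋ₀/ω)·sinh(ωT) ⇒ p·(1 − cosh) = x(T) − x₀·cosh − (ẋ₀/ω)·sinh
numerator   = 0.3734 − (0.0842)·1.626079 − (0.4798/3.2548)·1.282237 = 0.047466
denominator = 1 − 1.626079 = -0.626079
p = 0.047466 / -0.626079 = -0.0758

p = -0.0758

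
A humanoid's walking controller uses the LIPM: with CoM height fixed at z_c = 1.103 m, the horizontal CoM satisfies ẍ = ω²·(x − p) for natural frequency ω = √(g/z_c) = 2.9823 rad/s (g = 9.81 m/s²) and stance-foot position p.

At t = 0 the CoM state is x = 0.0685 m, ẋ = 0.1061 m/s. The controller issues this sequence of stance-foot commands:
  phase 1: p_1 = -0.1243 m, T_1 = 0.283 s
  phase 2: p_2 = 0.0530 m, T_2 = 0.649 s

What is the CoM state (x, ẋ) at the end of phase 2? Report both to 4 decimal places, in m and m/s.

x = 1.2706, ẋ = 3.6786

phase 1: p=-0.1243, T=0.283, ωT=0.843991, cosh=1.377810, sinh=0.947819; start (x,ẋ)=(0.068500, 0.106100) → end (x,ẋ)=(0.175062, 0.691170)
phase 2: p=0.0530, T=0.649, ωT=1.935513, cosh=3.535973, sinh=3.391622; start (x,ẋ)=(0.175062, 0.691170) → end (x,ẋ)=(1.270641, 3.678595)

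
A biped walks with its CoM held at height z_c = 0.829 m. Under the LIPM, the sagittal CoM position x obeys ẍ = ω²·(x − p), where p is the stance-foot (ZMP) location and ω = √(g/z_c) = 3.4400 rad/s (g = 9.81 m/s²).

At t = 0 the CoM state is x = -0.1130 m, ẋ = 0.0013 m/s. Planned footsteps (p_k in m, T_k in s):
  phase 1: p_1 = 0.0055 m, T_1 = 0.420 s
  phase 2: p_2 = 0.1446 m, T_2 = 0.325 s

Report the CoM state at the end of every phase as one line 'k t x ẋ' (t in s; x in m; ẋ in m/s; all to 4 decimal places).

1 0.4200 -0.2590 -0.8134
2 0.7450 -0.8616 -3.2734

phase 1: p=0.0055, T=0.420, ωT=1.444800, cosh=2.238399, sinh=2.002605; start (x,ẋ)=(-0.113000, 0.001300) → end (x,ẋ)=(-0.258993, -0.813432)
phase 2: p=0.1446, T=0.325, ωT=1.118000, cosh=1.692832, sinh=1.365899; start (x,ẋ)=(-0.258993, -0.813432) → end (x,ẋ)=(-0.861600, -3.273365)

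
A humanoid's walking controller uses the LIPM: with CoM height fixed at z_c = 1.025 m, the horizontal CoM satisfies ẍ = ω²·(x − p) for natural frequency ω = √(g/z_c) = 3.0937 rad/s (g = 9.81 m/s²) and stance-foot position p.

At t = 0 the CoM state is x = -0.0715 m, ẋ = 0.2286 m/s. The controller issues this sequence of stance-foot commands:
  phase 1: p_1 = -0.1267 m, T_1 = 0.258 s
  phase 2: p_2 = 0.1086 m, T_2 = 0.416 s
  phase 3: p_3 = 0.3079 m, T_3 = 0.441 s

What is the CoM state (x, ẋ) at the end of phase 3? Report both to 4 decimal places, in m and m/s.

x = 0.2487, ẋ = 0.0275

phase 1: p=-0.1267, T=0.258, ωT=0.798175, cosh=1.335816, sinh=0.885666; start (x,ẋ)=(-0.071500, 0.228600) → end (x,ẋ)=(0.012481, 0.456615)
phase 2: p=0.1086, T=0.416, ωT=1.286979, cosh=1.948966, sinh=1.672863; start (x,ẋ)=(0.012481, 0.456615) → end (x,ẋ)=(0.168173, 0.392478)
phase 3: p=0.3079, T=0.441, ωT=1.364322, cosh=2.084311, sinh=1.828757; start (x,ẋ)=(0.168173, 0.392478) → end (x,ẋ)=(0.248668, 0.027523)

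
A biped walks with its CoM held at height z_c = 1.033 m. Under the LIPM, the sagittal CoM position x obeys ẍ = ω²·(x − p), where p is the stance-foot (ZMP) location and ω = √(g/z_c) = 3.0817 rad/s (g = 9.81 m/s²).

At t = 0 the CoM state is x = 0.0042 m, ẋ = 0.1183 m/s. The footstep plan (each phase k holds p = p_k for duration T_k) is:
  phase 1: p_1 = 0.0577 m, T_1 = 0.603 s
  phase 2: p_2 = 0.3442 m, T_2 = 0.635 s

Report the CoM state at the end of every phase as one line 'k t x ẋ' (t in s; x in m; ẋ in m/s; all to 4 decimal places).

phase 1: p=0.0577, T=0.603, ωT=1.858265, cosh=3.284272, sinh=3.128329; start (x,ẋ)=(0.004200, 0.118300) → end (x,ẋ)=(0.002081, -0.127241)
phase 2: p=0.3442, T=0.635, ωT=1.956880, cosh=3.609253, sinh=3.467955; start (x,ẋ)=(0.002081, -0.127241) → end (x,ẋ)=(-1.033782, -4.115534)

1 0.6030 0.0021 -0.1272
2 1.2380 -1.0338 -4.1155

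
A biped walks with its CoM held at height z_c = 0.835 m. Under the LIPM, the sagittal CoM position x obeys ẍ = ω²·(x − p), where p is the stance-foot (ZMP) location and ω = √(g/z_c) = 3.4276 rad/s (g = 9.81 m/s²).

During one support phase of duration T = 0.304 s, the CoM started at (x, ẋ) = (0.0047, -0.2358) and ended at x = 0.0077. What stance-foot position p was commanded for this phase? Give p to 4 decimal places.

ωT = 3.4276·0.304 = 1.041990; cosh(ωT) = 1.593803, sinh(ωT) = 1.241051
x(T) = p + (x₀−p)·cosh(ωT) + (ẋ₀/ω)·sinh(ωT) ⇒ p·(1 − cosh) = x(T) − x₀·cosh − (ẋ₀/ω)·sinh
numerator   = 0.0077 − (0.0047)·1.593803 − (-0.2358/3.4276)·1.241051 = 0.085587
denominator = 1 − 1.593803 = -0.593803
p = 0.085587 / -0.593803 = -0.1441

p = -0.1441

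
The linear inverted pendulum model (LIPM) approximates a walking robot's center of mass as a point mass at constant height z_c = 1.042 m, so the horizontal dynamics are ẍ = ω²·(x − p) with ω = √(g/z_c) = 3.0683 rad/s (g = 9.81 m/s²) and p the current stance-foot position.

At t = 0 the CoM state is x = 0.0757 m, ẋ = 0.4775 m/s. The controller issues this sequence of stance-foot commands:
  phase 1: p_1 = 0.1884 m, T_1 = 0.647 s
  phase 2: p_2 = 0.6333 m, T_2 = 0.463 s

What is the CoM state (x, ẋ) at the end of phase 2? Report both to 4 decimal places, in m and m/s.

phase 1: p=0.1884, T=0.647, ωT=1.985190, cosh=3.708893, sinh=3.571538; start (x,ẋ)=(0.075700, 0.477500) → end (x,ẋ)=(0.326224, 0.535968)
phase 2: p=0.6333, T=0.463, ωT=1.420623, cosh=2.190631, sinh=1.949067; start (x,ẋ)=(0.326224, 0.535968) → end (x,ẋ)=(0.301070, -0.662309)

x = 0.3011, ẋ = -0.6623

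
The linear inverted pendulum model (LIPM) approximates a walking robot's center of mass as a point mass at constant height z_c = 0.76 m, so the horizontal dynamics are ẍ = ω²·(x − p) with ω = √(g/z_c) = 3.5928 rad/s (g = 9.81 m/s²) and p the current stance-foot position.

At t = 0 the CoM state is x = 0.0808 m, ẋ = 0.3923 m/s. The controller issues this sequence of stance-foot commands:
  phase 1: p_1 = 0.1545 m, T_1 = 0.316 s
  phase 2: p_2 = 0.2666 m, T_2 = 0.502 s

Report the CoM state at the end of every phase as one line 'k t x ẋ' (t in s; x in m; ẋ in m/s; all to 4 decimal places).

phase 1: p=0.1545, T=0.316, ωT=1.135325, cosh=1.716751, sinh=1.395433; start (x,ẋ)=(0.080800, 0.392300) → end (x,ẋ)=(0.180344, 0.303986)
phase 2: p=0.2666, T=0.502, ωT=1.803586, cosh=3.118043, sinh=2.953335; start (x,ẋ)=(0.180344, 0.303986) → end (x,ẋ)=(0.247530, 0.032596)

1 0.3160 0.1803 0.3040
2 0.8180 0.2475 0.0326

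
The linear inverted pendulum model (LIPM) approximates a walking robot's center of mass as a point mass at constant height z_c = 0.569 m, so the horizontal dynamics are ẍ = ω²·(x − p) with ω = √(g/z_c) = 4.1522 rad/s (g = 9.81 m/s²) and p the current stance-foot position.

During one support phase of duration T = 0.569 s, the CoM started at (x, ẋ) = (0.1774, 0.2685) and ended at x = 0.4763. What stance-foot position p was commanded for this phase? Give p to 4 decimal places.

p = 0.1869

ωT = 4.1522·0.569 = 2.362602; cosh(ωT) = 5.356359, sinh(ωT) = 5.262184
x(T) = p + (x₀−p)·cosh(ωT) + (ẋ₀/ω)·sinh(ωT) ⇒ p·(1 − cosh) = x(T) − x₀·cosh − (ẋ₀/ω)·sinh
numerator   = 0.4763 − (0.1774)·5.356359 − (0.2685/4.1522)·5.262184 = -0.814195
denominator = 1 − 5.356359 = -4.356359
p = -0.814195 / -4.356359 = 0.1869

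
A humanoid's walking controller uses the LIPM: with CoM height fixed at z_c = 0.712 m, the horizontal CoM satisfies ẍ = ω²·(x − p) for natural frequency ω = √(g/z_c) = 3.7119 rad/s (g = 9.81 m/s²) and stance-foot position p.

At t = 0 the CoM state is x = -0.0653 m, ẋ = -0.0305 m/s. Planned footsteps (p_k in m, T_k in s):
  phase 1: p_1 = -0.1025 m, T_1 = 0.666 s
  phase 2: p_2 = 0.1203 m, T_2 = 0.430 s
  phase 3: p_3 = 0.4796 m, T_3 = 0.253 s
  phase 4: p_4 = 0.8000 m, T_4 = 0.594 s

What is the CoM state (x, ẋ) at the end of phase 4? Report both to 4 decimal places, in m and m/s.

x = 2.0536, ẋ = 4.8489

phase 1: p=-0.1025, T=0.666, ωT=2.472125, cosh=5.966003, sinh=5.881598; start (x,ẋ)=(-0.065300, -0.030500) → end (x,ẋ)=(0.071107, 0.630184)
phase 2: p=0.1203, T=0.430, ωT=1.596117, cosh=2.568260, sinh=2.365578; start (x,ẋ)=(0.071107, 0.630184) → end (x,ẋ)=(0.395574, 1.186525)
phase 3: p=0.4796, T=0.253, ωT=0.939111, cosh=1.474341, sinh=1.083365; start (x,ẋ)=(0.395574, 1.186525) → end (x,ẋ)=(0.702019, 1.411443)
phase 4: p=0.8000, T=0.594, ωT=2.204869, cosh=4.589662, sinh=4.479397; start (x,ẋ)=(0.702019, 1.411443) → end (x,ẋ)=(2.053583, 4.848909)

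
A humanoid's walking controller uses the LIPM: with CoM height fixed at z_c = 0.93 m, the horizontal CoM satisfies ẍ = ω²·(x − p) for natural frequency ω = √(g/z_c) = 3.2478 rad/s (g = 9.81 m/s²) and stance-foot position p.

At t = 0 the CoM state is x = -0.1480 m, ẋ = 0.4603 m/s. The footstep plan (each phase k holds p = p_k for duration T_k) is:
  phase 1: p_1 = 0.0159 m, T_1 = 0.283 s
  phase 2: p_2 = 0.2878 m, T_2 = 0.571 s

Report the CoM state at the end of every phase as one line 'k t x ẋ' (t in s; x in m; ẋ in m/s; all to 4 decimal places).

phase 1: p=0.0159, T=0.283, ωT=0.919127, cosh=1.452984, sinh=1.054117; start (x,ẋ)=(-0.148000, 0.460300) → end (x,ẋ)=(-0.072848, 0.107687)
phase 2: p=0.2878, T=0.571, ωT=1.854494, cosh=3.272498, sinh=3.115966; start (x,ẋ)=(-0.072848, 0.107687) → end (x,ẋ)=(-0.789103, -3.297360)

1 0.2830 -0.0728 0.1077
2 0.8540 -0.7891 -3.2974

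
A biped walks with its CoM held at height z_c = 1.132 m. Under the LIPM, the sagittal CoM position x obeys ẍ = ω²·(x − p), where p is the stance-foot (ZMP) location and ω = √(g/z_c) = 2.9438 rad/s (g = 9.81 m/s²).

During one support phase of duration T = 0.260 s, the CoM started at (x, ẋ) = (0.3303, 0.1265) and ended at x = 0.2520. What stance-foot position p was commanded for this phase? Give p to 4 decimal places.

ωT = 2.9438·0.260 = 0.765388; cosh(ωT) = 1.307491, sinh(ωT) = 0.842337
x(T) = p + (x₀−p)·cosh(ωT) + (ẋ₀/ω)·sinh(ωT) ⇒ p·(1 − cosh) = x(T) − x₀·cosh − (ẋ₀/ω)·sinh
numerator   = 0.2520 − (0.3303)·1.307491 − (0.1265/2.9438)·0.842337 = -0.216061
denominator = 1 − 1.307491 = -0.307491
p = -0.216061 / -0.307491 = 0.7027

p = 0.7027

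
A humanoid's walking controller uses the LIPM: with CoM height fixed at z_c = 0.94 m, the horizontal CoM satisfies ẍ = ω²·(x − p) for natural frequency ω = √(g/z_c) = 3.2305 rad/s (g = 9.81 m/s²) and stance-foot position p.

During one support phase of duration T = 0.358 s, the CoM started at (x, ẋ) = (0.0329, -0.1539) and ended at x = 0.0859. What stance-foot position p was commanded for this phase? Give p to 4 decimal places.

ωT = 3.2305·0.358 = 1.156519; cosh(ωT) = 1.746714, sinh(ωT) = 1.432135
x(T) = p + (x₀−p)·cosh(ωT) + (ẋ₀/ω)·sinh(ωT) ⇒ p·(1 − cosh) = x(T) − x₀·cosh − (ẋ₀/ω)·sinh
numerator   = 0.0859 − (0.0329)·1.746714 − (-0.1539/3.2305)·1.432135 = 0.096660
denominator = 1 − 1.746714 = -0.746714
p = 0.096660 / -0.746714 = -0.1294

p = -0.1294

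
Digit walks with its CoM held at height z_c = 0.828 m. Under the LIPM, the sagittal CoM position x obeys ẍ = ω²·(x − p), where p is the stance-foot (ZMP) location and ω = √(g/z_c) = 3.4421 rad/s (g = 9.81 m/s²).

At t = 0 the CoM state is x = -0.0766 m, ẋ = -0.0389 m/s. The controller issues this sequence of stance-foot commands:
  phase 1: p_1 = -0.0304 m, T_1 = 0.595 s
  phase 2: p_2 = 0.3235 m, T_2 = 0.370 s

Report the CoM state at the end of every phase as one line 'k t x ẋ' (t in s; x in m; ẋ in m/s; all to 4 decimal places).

phase 1: p=-0.0304, T=0.595, ωT=2.048049, cosh=3.940875, sinh=3.811889; start (x,ẋ)=(-0.076600, -0.038900) → end (x,ẋ)=(-0.255548, -0.759486)
phase 2: p=0.3235, T=0.370, ωT=1.273577, cosh=1.926721, sinh=1.646892; start (x,ẋ)=(-0.255548, -0.759486) → end (x,ẋ)=(-1.155543, -4.745802)

1 0.5950 -0.2555 -0.7595
2 0.9650 -1.1555 -4.7458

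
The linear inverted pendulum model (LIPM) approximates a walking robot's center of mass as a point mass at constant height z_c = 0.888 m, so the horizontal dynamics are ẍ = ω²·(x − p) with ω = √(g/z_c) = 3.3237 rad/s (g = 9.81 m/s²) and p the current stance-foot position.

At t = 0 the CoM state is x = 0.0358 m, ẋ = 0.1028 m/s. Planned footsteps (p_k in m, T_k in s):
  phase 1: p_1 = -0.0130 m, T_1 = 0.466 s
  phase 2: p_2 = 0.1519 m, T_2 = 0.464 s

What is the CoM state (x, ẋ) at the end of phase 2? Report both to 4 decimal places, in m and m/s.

phase 1: p=-0.0130, T=0.466, ωT=1.548844, cosh=2.459261, sinh=2.246767; start (x,ẋ)=(0.035800, 0.102800) → end (x,ẋ)=(0.176503, 0.617230)
phase 2: p=0.1519, T=0.464, ωT=1.542197, cosh=2.444380, sinh=2.230469; start (x,ẋ)=(0.176503, 0.617230) → end (x,ẋ)=(0.626250, 1.691137)

x = 0.6262, ẋ = 1.6911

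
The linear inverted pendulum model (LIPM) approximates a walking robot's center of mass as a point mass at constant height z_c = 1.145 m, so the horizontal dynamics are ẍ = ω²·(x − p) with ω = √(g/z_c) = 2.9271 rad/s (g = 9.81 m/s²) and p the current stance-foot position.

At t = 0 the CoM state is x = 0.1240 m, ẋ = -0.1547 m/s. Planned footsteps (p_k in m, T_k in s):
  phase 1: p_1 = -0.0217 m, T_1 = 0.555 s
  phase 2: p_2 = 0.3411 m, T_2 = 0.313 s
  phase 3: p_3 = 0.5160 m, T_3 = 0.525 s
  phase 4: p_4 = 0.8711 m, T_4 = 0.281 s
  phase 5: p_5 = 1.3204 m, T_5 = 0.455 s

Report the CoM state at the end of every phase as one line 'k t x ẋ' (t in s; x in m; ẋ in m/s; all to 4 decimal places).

1 0.5550 0.2335 0.6325
2 0.8680 0.4120 0.5865
3 1.3930 0.7072 0.7514
4 1.6740 0.8844 0.5797
5 2.1290 0.7860 -1.0743

phase 1: p=-0.0217, T=0.555, ωT=1.624540, cosh=2.636544, sinh=2.439542; start (x,ẋ)=(0.124000, -0.154700) → end (x,ẋ)=(0.233512, 0.632539)
phase 2: p=0.3411, T=0.313, ωT=0.916182, cosh=1.449886, sinh=1.049843; start (x,ẋ)=(0.233512, 0.632539) → end (x,ẋ)=(0.411979, 0.586493)
phase 3: p=0.5160, T=0.525, ωT=1.536728, cosh=2.432217, sinh=2.217133; start (x,ẋ)=(0.411979, 0.586493) → end (x,ẋ)=(0.707237, 0.751403)
phase 4: p=0.8711, T=0.281, ωT=0.822515, cosh=1.357771, sinh=0.918446; start (x,ẋ)=(0.707237, 0.751403) → end (x,ẋ)=(0.884381, 0.579705)
phase 5: p=1.3204, T=0.455, ωT=1.331830, cosh=2.025982, sinh=1.761989; start (x,ẋ)=(0.884381, 0.579705) → end (x,ẋ)=(0.785991, -1.074303)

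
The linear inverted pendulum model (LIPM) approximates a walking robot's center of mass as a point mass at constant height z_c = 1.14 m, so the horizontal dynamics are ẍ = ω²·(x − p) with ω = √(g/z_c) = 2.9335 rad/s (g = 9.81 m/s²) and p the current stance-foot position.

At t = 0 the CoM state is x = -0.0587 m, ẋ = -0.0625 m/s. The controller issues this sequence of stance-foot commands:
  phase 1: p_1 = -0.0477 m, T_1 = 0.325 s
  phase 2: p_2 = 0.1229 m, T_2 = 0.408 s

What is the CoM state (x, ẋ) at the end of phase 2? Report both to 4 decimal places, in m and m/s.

x = -0.3233, ẋ = -1.1612

phase 1: p=-0.0477, T=0.325, ωT=0.953388, cosh=1.489958, sinh=1.104525; start (x,ẋ)=(-0.058700, -0.062500) → end (x,ẋ)=(-0.087622, -0.128764)
phase 2: p=0.1229, T=0.408, ωT=1.196868, cosh=1.805937, sinh=1.503798; start (x,ẋ)=(-0.087622, -0.128764) → end (x,ẋ)=(-0.323298, -1.161235)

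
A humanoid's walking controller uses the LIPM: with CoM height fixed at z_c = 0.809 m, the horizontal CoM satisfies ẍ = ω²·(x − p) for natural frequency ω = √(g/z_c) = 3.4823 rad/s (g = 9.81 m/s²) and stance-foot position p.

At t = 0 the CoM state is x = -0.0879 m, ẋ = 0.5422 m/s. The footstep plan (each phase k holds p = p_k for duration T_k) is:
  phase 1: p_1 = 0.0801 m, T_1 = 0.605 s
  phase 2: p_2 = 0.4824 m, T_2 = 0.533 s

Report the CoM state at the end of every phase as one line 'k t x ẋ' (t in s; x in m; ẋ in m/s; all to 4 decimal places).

1 0.6050 0.0099 -0.1075
2 1.1380 -1.1627 -5.4882

phase 1: p=0.0801, T=0.605, ωT=2.106791, cosh=4.171723, sinh=4.050096; start (x,ẋ)=(-0.087900, 0.542200) → end (x,ẋ)=(0.009857, -0.107505)
phase 2: p=0.4824, T=0.533, ωT=1.856066, cosh=3.277401, sinh=3.121114; start (x,ẋ)=(0.009857, -0.107505) → end (x,ẋ)=(-1.162666, -5.488240)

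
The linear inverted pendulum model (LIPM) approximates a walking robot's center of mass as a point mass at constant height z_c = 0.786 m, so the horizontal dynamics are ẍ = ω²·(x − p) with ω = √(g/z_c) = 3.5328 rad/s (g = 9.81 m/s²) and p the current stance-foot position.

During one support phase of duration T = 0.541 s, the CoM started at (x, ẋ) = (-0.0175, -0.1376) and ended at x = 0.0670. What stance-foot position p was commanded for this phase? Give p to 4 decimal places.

p = -0.1044

ωT = 3.5328·0.541 = 1.911245; cosh(ωT) = 3.454698, sinh(ωT) = 3.306802
x(T) = p + (x₀−p)·cosh(ωT) + (ẋ₀/ω)·sinh(ωT) ⇒ p·(1 − cosh) = x(T) − x₀·cosh − (ẋ₀/ω)·sinh
numerator   = 0.0670 − (-0.0175)·3.454698 − (-0.1376/3.5328)·3.306802 = 0.256255
denominator = 1 − 3.454698 = -2.454698
p = 0.256255 / -2.454698 = -0.1044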